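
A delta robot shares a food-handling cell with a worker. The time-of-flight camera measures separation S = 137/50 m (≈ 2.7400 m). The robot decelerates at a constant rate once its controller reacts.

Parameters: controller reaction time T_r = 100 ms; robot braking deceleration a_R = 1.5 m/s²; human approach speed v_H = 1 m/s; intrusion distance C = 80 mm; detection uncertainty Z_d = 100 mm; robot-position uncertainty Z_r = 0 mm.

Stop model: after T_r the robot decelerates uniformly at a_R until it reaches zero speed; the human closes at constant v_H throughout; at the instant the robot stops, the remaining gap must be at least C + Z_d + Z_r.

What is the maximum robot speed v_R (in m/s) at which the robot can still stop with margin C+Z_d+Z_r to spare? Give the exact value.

at the boundary: (1/3)·v² + (23/30)·v + (-123/50) = 0
  disc = (23/30)² − 4·(1/3)·(-123/50) = 3481/900 ; √disc = 59/30
  v_R = (−(23/30) + 59/30) / (2·(1/3)) = 9/5 m/s
check:
braking lasts T_s = (9/5)/(3/2) = 1.2000 s
reaction-phase robot travel = 1.8000·0.1000 = 0.1800 m
braking distance = 1.8000²/(2·1.5000) = 1.0800 m
human over T_r+T_s: 1.0000·(0.1000+1.2000) = 1.3000 m
margins: 0.0800+0.1000+0.0000 = 0.1800 m
sum ≈ 0.1800+1.0800+1.3000+0.1800 ≈ 2.7400 m = S ✓

v_R_max = 9/5 m/s = 1.8000 m/s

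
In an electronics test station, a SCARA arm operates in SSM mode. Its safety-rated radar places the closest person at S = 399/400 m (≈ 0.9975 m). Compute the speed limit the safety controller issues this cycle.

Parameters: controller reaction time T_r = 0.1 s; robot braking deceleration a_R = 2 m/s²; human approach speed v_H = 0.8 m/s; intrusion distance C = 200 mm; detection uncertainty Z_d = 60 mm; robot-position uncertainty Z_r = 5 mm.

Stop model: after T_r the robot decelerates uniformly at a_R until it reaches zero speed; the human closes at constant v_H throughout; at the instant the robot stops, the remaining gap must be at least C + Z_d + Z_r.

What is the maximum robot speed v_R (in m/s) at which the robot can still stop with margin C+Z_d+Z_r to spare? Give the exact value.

quadratic (1/4)·v² + (1/2)·v + (-261/400) = 0
  disc = (1/2)² − 4·(1/4)·(-261/400) = 361/400 ; √disc = 19/20
  v_R = (−(1/2) + 19/20) / (2·(1/4)) = 9/10 m/s
check:
T_s = v_R/a_R = (9/10)/2 = 0.4500 s
robot in T_r: 0.9000·0.1000 = 0.0900 m
robot covers 0.9000·0.4500 − ½·2.0000·0.4500² = 0.2025 m while stopping
person approaches 0.8000·(0.1000+0.4500) = 0.4400 m
C+Z_d+Z_r = 0.2000+0.0600+0.0050 = 0.2650 m
sum ≈ 0.0900+0.2025+0.4400+0.2650 ≈ 0.9975 m = S ✓

v_R_max = 9/10 m/s = 0.9000 m/s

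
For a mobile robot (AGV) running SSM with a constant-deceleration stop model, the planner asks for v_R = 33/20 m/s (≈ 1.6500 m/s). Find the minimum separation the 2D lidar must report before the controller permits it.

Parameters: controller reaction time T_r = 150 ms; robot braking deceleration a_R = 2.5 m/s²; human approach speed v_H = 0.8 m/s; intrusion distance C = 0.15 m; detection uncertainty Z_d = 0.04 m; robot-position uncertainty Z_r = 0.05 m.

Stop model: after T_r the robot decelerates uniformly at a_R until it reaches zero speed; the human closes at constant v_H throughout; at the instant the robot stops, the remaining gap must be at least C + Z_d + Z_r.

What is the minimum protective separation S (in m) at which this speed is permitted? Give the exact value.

S_min = 42/25 m = 1.6800 m

stop time T_s = (33/20)/(5/2) = 0.6600 s
robot covers v_R·T_r = 1.6500·0.1500 = 0.2475 m before braking
robot covers 1.6500·0.6600 − ½·2.5000·0.6600² = 0.5445 m while stopping
human over T_r+T_s: 0.8000·(0.1500+0.6600) = 0.6480 m
C+Z_d+Z_r = 0.1500+0.0400+0.0500 = 0.2400 m
S_min ≈ 0.2475+0.5445+0.6480+0.2400  ⇒  S_min = 42/25 m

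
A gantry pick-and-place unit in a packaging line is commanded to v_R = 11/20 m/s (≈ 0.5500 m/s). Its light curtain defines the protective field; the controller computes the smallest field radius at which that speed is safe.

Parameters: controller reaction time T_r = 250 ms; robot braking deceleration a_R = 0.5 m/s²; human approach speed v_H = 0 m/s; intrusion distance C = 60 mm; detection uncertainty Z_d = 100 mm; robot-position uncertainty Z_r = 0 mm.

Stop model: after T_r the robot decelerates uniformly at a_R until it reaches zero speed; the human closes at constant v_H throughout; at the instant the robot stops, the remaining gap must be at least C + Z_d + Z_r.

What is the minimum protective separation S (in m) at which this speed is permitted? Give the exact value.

stop time T_s = (11/20)/(1/2) = 1.1000 s
robot in T_r: 0.5500·0.2500 = 0.1375 m
robot covers 0.5500·1.1000 − ½·0.5000·1.1000² = 0.3025 m while stopping
human over T_r+T_s: 0.0000·(0.2500+1.1000) = 0.0000 m
residual clearance needed = 0.0600+0.1000+0.0000 = 0.1600 m
S_min ≈ 0.1375+0.3025+0.0000+0.1600  ⇒  S_min = 3/5 m

S_min = 3/5 m = 0.6000 m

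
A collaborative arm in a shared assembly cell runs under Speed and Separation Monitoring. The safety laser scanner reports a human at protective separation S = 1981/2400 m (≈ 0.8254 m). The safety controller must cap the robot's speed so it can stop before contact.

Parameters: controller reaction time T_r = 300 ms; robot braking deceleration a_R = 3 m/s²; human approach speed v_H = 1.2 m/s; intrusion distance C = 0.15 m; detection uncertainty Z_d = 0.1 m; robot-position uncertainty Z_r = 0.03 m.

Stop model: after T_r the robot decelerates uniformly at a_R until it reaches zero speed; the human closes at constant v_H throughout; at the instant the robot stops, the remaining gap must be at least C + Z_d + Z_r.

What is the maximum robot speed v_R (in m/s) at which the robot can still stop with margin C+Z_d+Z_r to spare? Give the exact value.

at the boundary: (1/6)·v² + (7/10)·v + (-89/480) = 0
  disc = (7/10)² − 4·(1/6)·(-89/480) = 2209/3600 ; √disc = 47/60
  v_R = (−(7/10) + 47/60) / (2·(1/6)) = 1/4 m/s
check:
braking lasts T_s = (1/4)/3 = 0.0833 s
robot covers v_R·T_r = 0.2500·0.3000 = 0.0750 m before braking
robot covers 0.2500·0.0833 − ½·3.0000·0.0833² = 0.0104 m while stopping
person approaches 1.2000·(0.3000+0.0833) = 0.4600 m
C+Z_d+Z_r = 0.1500+0.1000+0.0300 = 0.2800 m
sum ≈ 0.0750+0.0104+0.4600+0.2800 ≈ 0.8254 m = S ✓

v_R_max = 1/4 m/s = 0.2500 m/s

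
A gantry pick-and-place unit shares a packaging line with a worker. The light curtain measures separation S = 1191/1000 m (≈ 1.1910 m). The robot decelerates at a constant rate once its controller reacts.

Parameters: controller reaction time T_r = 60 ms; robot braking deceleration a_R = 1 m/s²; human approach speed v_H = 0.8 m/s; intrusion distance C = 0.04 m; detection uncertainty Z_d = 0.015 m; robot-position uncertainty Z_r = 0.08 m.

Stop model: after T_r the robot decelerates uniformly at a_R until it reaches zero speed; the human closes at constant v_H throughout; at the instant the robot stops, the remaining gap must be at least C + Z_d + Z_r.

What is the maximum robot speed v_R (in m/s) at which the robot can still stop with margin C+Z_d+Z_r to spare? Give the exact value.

quadratic (1/2)·v² + (43/50)·v + (-126/125) = 0
  disc = (43/50)² − 4·(1/2)·(-126/125) = 6889/2500 ; √disc = 83/50
  v_R = (−(43/50) + 83/50) / (2·(1/2)) = 4/5 m/s
check:
stop time T_s = (4/5)/1 = 0.8000 s
robot in T_r: 0.8000·0.0600 = 0.0480 m
robot covers 0.8000·0.8000 − ½·1.0000·0.8000² = 0.3200 m while stopping
person approaches 0.8000·(0.0600+0.8000) = 0.6880 m
residual clearance needed = 0.0400+0.0150+0.0800 = 0.1350 m
sum ≈ 0.0480+0.3200+0.6880+0.1350 ≈ 1.1910 m = S ✓

v_R_max = 4/5 m/s = 0.8000 m/s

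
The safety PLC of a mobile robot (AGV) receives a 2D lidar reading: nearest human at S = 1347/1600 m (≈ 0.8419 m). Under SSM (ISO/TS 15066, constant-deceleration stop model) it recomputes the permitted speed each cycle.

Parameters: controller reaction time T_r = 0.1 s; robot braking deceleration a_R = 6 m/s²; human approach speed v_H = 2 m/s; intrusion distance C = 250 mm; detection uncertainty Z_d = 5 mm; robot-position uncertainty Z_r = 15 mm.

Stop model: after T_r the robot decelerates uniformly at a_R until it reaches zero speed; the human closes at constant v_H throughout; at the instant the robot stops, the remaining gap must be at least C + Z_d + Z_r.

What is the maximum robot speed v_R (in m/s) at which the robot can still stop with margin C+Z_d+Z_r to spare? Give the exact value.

collect terms ⇒ (1/12)·v_R² + (13/30)·v_R + (-119/320) = 0
  disc = (13/30)² − 4·(1/12)·(-119/320) = 4489/14400 ; √disc = 67/120
  v_R = (−(13/30) + 67/120) / (2·(1/12)) = 3/4 m/s
check:
braking lasts T_s = (3/4)/6 = 0.1250 s
robot covers v_R·T_r = 0.7500·0.1000 = 0.0750 m before braking
robot covers 0.7500·0.1250 − ½·6.0000·0.1250² = 0.0469 m while stopping
human closes 2.0000·0.2250 = 0.4500 m
margins: 0.2500+0.0050+0.0150 = 0.2700 m
sum ≈ 0.0750+0.0469+0.4500+0.2700 ≈ 0.8419 m = S ✓

v_R_max = 3/4 m/s = 0.7500 m/s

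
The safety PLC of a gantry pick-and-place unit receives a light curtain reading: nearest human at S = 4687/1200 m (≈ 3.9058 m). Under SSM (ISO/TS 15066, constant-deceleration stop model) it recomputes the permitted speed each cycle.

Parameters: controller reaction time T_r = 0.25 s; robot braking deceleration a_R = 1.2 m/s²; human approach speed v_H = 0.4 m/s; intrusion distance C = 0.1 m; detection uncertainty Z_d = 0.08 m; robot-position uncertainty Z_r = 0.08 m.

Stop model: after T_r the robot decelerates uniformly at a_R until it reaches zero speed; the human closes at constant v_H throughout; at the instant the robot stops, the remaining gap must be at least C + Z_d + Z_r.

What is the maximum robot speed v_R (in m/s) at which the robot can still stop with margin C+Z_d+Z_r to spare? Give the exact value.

v_R_max = 23/10 m/s = 2.3000 m/s

collect terms ⇒ (5/12)·v_R² + (7/12)·v_R + (-851/240) = 0
  disc = (7/12)² − 4·(5/12)·(-851/240) = 25/4 ; √disc = 5/2
  v_R = (−(7/12) + 5/2) / (2·(5/12)) = 23/10 m/s
check:
T_s = v_R/a_R = (23/10)/(6/5) = 1.9167 s
robot in T_r: 2.3000·0.2500 = 0.5750 m
robot under decel: 2.3000²/(2·1.2000) = 2.2042 m
human closes 0.4000·2.1667 = 0.8667 m
margins: 0.1000+0.0800+0.0800 = 0.2600 m
sum ≈ 0.5750+2.2042+0.8667+0.2600 ≈ 3.9058 m = S ✓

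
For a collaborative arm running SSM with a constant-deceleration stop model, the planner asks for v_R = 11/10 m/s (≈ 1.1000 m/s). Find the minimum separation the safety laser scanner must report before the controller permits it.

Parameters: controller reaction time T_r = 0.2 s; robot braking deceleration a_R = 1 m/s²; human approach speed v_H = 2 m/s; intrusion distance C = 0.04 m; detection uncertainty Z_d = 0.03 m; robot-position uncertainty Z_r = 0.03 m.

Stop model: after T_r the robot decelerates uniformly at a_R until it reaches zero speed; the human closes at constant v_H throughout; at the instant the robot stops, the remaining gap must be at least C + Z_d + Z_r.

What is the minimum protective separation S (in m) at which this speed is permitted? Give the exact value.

T_s = v_R/a_R = (11/10)/1 = 1.1000 s
robot in T_r: 1.1000·0.2000 = 0.2200 m
robot under decel: 1.1000²/(2·1.0000) = 0.6050 m
person approaches 2.0000·(0.2000+1.1000) = 2.6000 m
residual clearance needed = 0.0400+0.0300+0.0300 = 0.1000 m
S_min ≈ 0.2200+0.6050+2.6000+0.1000  ⇒  S_min = 141/40 m

S_min = 141/40 m = 3.5250 m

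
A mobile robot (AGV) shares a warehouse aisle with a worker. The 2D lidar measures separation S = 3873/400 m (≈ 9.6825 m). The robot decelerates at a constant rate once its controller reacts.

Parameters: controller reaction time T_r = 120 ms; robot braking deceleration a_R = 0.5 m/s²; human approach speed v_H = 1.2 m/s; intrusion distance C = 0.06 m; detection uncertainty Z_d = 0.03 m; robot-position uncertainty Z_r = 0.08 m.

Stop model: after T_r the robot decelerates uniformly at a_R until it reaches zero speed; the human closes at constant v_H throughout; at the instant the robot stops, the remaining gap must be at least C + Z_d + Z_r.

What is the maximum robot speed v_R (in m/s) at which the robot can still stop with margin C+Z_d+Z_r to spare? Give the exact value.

collect terms ⇒ (1)·v_R² + (63/25)·v_R + (-18737/2000) = 0
  disc = (63/25)² − 4·(1)·(-18737/2000) = 109561/2500 ; √disc = 331/50
  v_R = (−(63/25) + 331/50) / (2·(1)) = 41/20 m/s
check:
T_s = v_R/a_R = (41/20)/(1/2) = 4.1000 s
reaction-phase robot travel = 2.0500·0.1200 = 0.2460 m
robot under decel: 2.0500²/(2·0.5000) = 4.2025 m
human over T_r+T_s: 1.2000·(0.1200+4.1000) = 5.0640 m
residual clearance needed = 0.0600+0.0300+0.0800 = 0.1700 m
sum ≈ 0.2460+4.2025+5.0640+0.1700 ≈ 9.6825 m = S ✓

v_R_max = 41/20 m/s = 2.0500 m/s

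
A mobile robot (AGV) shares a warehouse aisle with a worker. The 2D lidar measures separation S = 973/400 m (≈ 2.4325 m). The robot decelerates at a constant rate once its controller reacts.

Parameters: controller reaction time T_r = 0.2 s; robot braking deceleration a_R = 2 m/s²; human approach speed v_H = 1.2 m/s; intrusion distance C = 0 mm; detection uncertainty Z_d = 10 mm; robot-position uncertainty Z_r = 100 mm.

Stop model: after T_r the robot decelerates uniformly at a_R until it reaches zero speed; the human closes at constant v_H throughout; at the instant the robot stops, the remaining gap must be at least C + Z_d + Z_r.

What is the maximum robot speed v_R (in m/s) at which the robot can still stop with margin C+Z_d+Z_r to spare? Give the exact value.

v_R_max = 17/10 m/s = 1.7000 m/s

collect terms ⇒ (1/4)·v_R² + (4/5)·v_R + (-833/400) = 0
  disc = (4/5)² − 4·(1/4)·(-833/400) = 1089/400 ; √disc = 33/20
  v_R = (−(4/5) + 33/20) / (2·(1/4)) = 17/10 m/s
check:
T_s = v_R/a_R = (17/10)/2 = 0.8500 s
robot covers v_R·T_r = 1.7000·0.2000 = 0.3400 m before braking
braking distance = 1.7000²/(2·2.0000) = 0.7225 m
human over T_r+T_s: 1.2000·(0.2000+0.8500) = 1.2600 m
C+Z_d+Z_r = 0.0000+0.0100+0.1000 = 0.1100 m
sum ≈ 0.3400+0.7225+1.2600+0.1100 ≈ 2.4325 m = S ✓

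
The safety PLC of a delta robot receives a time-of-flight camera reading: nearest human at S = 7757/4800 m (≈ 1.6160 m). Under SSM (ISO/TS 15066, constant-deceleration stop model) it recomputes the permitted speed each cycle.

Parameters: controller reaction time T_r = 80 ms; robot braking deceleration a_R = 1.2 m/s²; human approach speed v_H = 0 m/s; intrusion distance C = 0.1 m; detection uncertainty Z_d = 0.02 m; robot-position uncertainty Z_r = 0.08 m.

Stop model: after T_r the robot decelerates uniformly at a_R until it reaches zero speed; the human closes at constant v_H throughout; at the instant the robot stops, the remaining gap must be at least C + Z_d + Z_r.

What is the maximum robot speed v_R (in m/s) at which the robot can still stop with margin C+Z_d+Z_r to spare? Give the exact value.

quadratic (5/12)·v² + (2/25)·v + (-6797/4800) = 0
  disc = (2/25)² − 4·(5/12)·(-6797/4800) = 851929/360000 ; √disc = 923/600
  v_R = (−(2/25) + 923/600) / (2·(5/12)) = 7/4 m/s
check:
stop time T_s = (7/4)/(6/5) = 1.4583 s
reaction-phase robot travel = 1.7500·0.0800 = 0.1400 m
robot covers 1.7500·1.4583 − ½·1.2000·1.4583² = 1.2760 m while stopping
human over T_r+T_s: 0.0000·(0.0800+1.4583) = 0.0000 m
residual clearance needed = 0.1000+0.0200+0.0800 = 0.2000 m
sum ≈ 0.1400+1.2760+0.0000+0.2000 ≈ 1.6160 m = S ✓

v_R_max = 7/4 m/s = 1.7500 m/s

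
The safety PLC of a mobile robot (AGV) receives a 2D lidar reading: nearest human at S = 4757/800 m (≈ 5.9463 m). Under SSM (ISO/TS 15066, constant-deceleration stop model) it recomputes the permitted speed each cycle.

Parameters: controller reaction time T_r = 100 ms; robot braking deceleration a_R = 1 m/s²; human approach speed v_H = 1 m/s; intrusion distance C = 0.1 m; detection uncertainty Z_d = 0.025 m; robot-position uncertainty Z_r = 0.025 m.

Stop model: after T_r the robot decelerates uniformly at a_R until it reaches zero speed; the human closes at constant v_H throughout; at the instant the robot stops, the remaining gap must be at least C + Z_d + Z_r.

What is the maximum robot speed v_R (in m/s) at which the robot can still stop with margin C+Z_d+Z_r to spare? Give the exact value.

at the boundary: (1/2)·v² + (11/10)·v + (-4557/800) = 0
  disc = (11/10)² − 4·(1/2)·(-4557/800) = 5041/400 ; √disc = 71/20
  v_R = (−(11/10) + 71/20) / (2·(1/2)) = 49/20 m/s
check:
braking lasts T_s = (49/20)/1 = 2.4500 s
robot in T_r: 2.4500·0.1000 = 0.2450 m
braking distance = 2.4500²/(2·1.0000) = 3.0013 m
person approaches 1.0000·(0.1000+2.4500) = 2.5500 m
residual clearance needed = 0.1000+0.0250+0.0250 = 0.1500 m
sum ≈ 0.2450+3.0013+2.5500+0.1500 ≈ 5.9463 m = S ✓

v_R_max = 49/20 m/s = 2.4500 m/s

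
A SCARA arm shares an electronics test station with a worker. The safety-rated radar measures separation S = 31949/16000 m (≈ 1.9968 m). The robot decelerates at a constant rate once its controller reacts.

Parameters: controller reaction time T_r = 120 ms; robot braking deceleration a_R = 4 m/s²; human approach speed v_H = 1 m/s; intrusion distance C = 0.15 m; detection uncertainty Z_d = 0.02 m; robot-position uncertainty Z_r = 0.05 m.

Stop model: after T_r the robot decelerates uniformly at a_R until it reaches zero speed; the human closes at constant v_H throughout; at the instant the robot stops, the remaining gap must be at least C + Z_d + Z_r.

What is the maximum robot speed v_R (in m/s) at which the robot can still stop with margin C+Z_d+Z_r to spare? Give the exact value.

collect terms ⇒ (1/8)·v_R² + (37/100)·v_R + (-26509/16000) = 0
  disc = (37/100)² − 4·(1/8)·(-26509/16000) = 154449/160000 ; √disc = 393/400
  v_R = (−(37/100) + 393/400) / (2·(1/8)) = 49/20 m/s
check:
stop time T_s = (49/20)/4 = 0.6125 s
robot in T_r: 2.4500·0.1200 = 0.2940 m
braking distance = 2.4500²/(2·4.0000) = 0.7503 m
human over T_r+T_s: 1.0000·(0.1200+0.6125) = 0.7325 m
residual clearance needed = 0.1500+0.0200+0.0500 = 0.2200 m
sum ≈ 0.2940+0.7503+0.7325+0.2200 ≈ 1.9968 m = S ✓

v_R_max = 49/20 m/s = 2.4500 m/s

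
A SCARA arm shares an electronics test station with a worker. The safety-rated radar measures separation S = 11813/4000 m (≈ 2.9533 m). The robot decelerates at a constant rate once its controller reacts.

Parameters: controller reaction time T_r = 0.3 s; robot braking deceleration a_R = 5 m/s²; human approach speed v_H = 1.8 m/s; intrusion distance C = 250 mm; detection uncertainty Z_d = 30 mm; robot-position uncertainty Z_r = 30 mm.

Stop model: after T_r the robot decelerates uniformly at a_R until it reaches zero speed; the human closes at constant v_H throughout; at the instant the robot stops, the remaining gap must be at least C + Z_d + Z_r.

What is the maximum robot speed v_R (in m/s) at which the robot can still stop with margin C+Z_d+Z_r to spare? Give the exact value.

collect terms ⇒ (1/10)·v_R² + (33/50)·v_R + (-8413/4000) = 0
  disc = (33/50)² − 4·(1/10)·(-8413/4000) = 12769/10000 ; √disc = 113/100
  v_R = (−(33/50) + 113/100) / (2·(1/10)) = 47/20 m/s
check:
braking lasts T_s = (47/20)/5 = 0.4700 s
robot covers v_R·T_r = 2.3500·0.3000 = 0.7050 m before braking
robot covers 2.3500·0.4700 − ½·5.0000·0.4700² = 0.5523 m while stopping
human closes 1.8000·0.7700 = 1.3860 m
residual clearance needed = 0.2500+0.0300+0.0300 = 0.3100 m
sum ≈ 0.7050+0.5523+1.3860+0.3100 ≈ 2.9533 m = S ✓

v_R_max = 47/20 m/s = 2.3500 m/s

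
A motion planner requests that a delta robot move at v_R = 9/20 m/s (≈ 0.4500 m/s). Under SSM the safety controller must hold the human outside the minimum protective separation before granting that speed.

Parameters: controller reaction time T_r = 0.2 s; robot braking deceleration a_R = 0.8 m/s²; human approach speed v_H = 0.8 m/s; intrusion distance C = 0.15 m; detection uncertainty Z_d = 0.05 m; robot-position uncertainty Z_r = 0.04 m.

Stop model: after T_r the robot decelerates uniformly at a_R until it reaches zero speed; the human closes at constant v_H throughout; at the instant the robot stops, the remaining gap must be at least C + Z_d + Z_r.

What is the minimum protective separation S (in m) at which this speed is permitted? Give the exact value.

braking lasts T_s = (9/20)/(4/5) = 0.5625 s
robot covers v_R·T_r = 0.4500·0.2000 = 0.0900 m before braking
robot covers 0.4500·0.5625 − ½·0.8000·0.5625² = 0.1266 m while stopping
human closes 0.8000·0.7625 = 0.6100 m
margins: 0.1500+0.0500+0.0400 = 0.2400 m
S_min ≈ 0.0900+0.1266+0.6100+0.2400  ⇒  S_min = 3413/3200 m

S_min = 3413/3200 m = 1.0666 m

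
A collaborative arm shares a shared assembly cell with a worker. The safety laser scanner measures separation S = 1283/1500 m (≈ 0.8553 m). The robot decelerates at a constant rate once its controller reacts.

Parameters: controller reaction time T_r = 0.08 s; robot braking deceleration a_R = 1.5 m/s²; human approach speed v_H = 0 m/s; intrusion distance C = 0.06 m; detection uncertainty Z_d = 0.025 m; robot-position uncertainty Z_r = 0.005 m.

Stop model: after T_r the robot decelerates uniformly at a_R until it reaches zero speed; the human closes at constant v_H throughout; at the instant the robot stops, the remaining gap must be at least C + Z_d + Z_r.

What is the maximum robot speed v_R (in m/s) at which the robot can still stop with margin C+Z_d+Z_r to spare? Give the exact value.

collect terms ⇒ (1/3)·v_R² + (2/25)·v_R + (-287/375) = 0
  disc = (2/25)² − 4·(1/3)·(-287/375) = 5776/5625 ; √disc = 76/75
  v_R = (−(2/25) + 76/75) / (2·(1/3)) = 7/5 m/s
check:
T_s = v_R/a_R = (7/5)/(3/2) = 0.9333 s
robot covers v_R·T_r = 1.4000·0.0800 = 0.1120 m before braking
braking distance = 1.4000²/(2·1.5000) = 0.6533 m
person approaches 0.0000·(0.0800+0.9333) = 0.0000 m
residual clearance needed = 0.0600+0.0250+0.0050 = 0.0900 m
sum ≈ 0.1120+0.6533+0.0000+0.0900 ≈ 0.8553 m = S ✓

v_R_max = 7/5 m/s = 1.4000 m/s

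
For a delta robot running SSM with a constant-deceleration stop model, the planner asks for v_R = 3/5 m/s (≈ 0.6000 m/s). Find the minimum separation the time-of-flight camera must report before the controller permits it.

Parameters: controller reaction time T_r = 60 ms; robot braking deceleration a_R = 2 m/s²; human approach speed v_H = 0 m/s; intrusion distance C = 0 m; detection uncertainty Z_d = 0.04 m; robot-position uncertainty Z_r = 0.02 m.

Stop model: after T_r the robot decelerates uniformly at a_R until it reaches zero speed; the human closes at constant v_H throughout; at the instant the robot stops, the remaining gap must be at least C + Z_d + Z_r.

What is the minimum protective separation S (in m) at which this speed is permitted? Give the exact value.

S_min = 93/500 m = 0.1860 m

braking lasts T_s = (3/5)/2 = 0.3000 s
reaction-phase robot travel = 0.6000·0.0600 = 0.0360 m
braking distance = 0.6000²/(2·2.0000) = 0.0900 m
human closes 0.0000·0.3600 = 0.0000 m
C+Z_d+Z_r = 0.0000+0.0400+0.0200 = 0.0600 m
S_min ≈ 0.0360+0.0900+0.0000+0.0600  ⇒  S_min = 93/500 m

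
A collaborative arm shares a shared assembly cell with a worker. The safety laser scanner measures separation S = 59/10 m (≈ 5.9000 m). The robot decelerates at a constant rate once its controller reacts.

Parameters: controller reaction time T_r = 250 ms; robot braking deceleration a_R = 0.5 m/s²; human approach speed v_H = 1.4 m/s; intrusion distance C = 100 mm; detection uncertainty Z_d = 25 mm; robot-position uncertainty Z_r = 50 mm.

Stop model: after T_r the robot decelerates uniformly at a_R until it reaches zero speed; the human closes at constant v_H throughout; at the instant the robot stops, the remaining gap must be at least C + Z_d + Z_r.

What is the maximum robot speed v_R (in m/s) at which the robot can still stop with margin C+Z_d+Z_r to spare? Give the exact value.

at the boundary: (1)·v² + (61/20)·v + (-43/8) = 0
  disc = (61/20)² − 4·(1)·(-43/8) = 12321/400 ; √disc = 111/20
  v_R = (−(61/20) + 111/20) / (2·(1)) = 5/4 m/s
check:
braking lasts T_s = (5/4)/(1/2) = 2.5000 s
reaction-phase robot travel = 1.2500·0.2500 = 0.3125 m
braking distance = 1.2500²/(2·0.5000) = 1.5625 m
human closes 1.4000·2.7500 = 3.8500 m
margins: 0.1000+0.0250+0.0500 = 0.1750 m
sum ≈ 0.3125+1.5625+3.8500+0.1750 ≈ 5.9000 m = S ✓

v_R_max = 5/4 m/s = 1.2500 m/s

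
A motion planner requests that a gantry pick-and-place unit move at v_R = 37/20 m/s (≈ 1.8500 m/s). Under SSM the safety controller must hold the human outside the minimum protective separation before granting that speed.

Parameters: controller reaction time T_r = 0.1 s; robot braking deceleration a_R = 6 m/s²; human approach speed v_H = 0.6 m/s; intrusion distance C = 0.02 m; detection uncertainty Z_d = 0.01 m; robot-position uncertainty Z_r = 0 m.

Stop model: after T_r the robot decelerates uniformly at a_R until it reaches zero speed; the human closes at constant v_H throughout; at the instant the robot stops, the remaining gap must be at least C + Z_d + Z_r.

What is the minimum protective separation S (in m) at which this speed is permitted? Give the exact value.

S_min = 3577/4800 m = 0.7452 m

braking lasts T_s = (37/20)/6 = 0.3083 s
robot covers v_R·T_r = 1.8500·0.1000 = 0.1850 m before braking
braking distance = 1.8500²/(2·6.0000) = 0.2852 m
person approaches 0.6000·(0.1000+0.3083) = 0.2450 m
margins: 0.0200+0.0100+0.0000 = 0.0300 m
S_min ≈ 0.1850+0.2852+0.2450+0.0300  ⇒  S_min = 3577/4800 m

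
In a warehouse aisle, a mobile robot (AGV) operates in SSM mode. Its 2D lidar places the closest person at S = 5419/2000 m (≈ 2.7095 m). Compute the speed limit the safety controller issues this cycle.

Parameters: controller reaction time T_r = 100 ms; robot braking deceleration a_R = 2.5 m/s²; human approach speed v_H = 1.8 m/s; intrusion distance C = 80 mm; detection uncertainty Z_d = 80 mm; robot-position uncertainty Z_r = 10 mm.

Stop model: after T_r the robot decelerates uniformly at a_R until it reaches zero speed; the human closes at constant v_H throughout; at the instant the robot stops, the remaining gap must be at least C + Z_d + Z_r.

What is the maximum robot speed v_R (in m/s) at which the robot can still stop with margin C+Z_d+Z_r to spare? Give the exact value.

v_R_max = 39/20 m/s = 1.9500 m/s

at the boundary: (1/5)·v² + (41/50)·v + (-4719/2000) = 0
  disc = (41/50)² − 4·(1/5)·(-4719/2000) = 64/25 ; √disc = 8/5
  v_R = (−(41/50) + 8/5) / (2·(1/5)) = 39/20 m/s
check:
stop time T_s = (39/20)/(5/2) = 0.7800 s
robot in T_r: 1.9500·0.1000 = 0.1950 m
robot covers 1.9500·0.7800 − ½·2.5000·0.7800² = 0.7605 m while stopping
human closes 1.8000·0.8800 = 1.5840 m
residual clearance needed = 0.0800+0.0800+0.0100 = 0.1700 m
sum ≈ 0.1950+0.7605+1.5840+0.1700 ≈ 2.7095 m = S ✓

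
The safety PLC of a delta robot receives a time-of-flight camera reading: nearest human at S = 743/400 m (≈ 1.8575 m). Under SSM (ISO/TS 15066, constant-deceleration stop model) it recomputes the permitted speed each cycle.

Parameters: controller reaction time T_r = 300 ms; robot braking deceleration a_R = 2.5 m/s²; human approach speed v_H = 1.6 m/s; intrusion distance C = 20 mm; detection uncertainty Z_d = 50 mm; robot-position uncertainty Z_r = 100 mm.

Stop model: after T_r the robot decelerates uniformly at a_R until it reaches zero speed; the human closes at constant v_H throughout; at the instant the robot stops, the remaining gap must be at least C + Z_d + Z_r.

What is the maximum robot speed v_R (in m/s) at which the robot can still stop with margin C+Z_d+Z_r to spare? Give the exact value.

collect terms ⇒ (1/5)·v_R² + (47/50)·v_R + (-483/400) = 0
  disc = (47/50)² − 4·(1/5)·(-483/400) = 1156/625 ; √disc = 34/25
  v_R = (−(47/50) + 34/25) / (2·(1/5)) = 21/20 m/s
check:
braking lasts T_s = (21/20)/(5/2) = 0.4200 s
reaction-phase robot travel = 1.0500·0.3000 = 0.3150 m
braking distance = 1.0500²/(2·2.5000) = 0.2205 m
human over T_r+T_s: 1.6000·(0.3000+0.4200) = 1.1520 m
margins: 0.0200+0.0500+0.1000 = 0.1700 m
sum ≈ 0.3150+0.2205+1.1520+0.1700 ≈ 1.8575 m = S ✓

v_R_max = 21/20 m/s = 1.0500 m/s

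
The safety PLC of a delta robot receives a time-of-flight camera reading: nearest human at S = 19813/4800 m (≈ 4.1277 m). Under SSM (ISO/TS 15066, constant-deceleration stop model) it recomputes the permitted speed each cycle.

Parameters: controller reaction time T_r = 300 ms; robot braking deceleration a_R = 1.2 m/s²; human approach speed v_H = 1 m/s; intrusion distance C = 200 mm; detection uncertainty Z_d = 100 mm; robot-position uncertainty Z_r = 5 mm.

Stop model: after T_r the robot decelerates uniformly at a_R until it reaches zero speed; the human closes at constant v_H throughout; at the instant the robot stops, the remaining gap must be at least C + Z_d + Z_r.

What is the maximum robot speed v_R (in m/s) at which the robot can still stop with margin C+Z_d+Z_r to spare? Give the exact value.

v_R_max = 37/20 m/s = 1.8500 m/s

collect terms ⇒ (5/12)·v_R² + (17/15)·v_R + (-16909/4800) = 0
  disc = (17/15)² − 4·(5/12)·(-16909/4800) = 11449/1600 ; √disc = 107/40
  v_R = (−(17/15) + 107/40) / (2·(5/12)) = 37/20 m/s
check:
braking lasts T_s = (37/20)/(6/5) = 1.5417 s
robot in T_r: 1.8500·0.3000 = 0.5550 m
robot under decel: 1.8500²/(2·1.2000) = 1.4260 m
human closes 1.0000·1.8417 = 1.8417 m
residual clearance needed = 0.2000+0.1000+0.0050 = 0.3050 m
sum ≈ 0.5550+1.4260+1.8417+0.3050 ≈ 4.1277 m = S ✓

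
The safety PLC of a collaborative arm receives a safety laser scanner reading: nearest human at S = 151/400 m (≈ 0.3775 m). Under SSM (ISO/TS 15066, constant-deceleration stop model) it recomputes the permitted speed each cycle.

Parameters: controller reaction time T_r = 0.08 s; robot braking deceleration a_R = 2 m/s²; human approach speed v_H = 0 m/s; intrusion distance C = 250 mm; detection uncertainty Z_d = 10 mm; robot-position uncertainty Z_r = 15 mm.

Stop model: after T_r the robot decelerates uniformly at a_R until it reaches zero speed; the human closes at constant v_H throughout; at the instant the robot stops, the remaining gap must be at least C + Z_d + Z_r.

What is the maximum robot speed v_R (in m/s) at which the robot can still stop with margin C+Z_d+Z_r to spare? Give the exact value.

at the boundary: (1/4)·v² + (2/25)·v + (-41/400) = 0
  disc = (2/25)² − 4·(1/4)·(-41/400) = 1089/10000 ; √disc = 33/100
  v_R = (−(2/25) + 33/100) / (2·(1/4)) = 1/2 m/s
check:
braking lasts T_s = (1/2)/2 = 0.2500 s
robot in T_r: 0.5000·0.0800 = 0.0400 m
robot under decel: 0.5000²/(2·2.0000) = 0.0625 m
person approaches 0.0000·(0.0800+0.2500) = 0.0000 m
C+Z_d+Z_r = 0.2500+0.0100+0.0150 = 0.2750 m
sum ≈ 0.0400+0.0625+0.0000+0.2750 ≈ 0.3775 m = S ✓

v_R_max = 1/2 m/s = 0.5000 m/s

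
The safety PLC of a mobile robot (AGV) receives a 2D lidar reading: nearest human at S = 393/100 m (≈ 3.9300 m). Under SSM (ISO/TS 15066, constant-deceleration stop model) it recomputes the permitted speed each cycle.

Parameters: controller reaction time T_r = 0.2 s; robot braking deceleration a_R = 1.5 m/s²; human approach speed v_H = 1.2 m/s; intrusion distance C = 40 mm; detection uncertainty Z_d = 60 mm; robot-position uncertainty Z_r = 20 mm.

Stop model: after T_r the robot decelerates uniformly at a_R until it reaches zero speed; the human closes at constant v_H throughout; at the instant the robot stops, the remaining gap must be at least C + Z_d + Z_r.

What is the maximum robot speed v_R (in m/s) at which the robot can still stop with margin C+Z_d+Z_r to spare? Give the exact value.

v_R_max = 21/10 m/s = 2.1000 m/s

at the boundary: (1/3)·v² + (1)·v + (-357/100) = 0
  disc = (1)² − 4·(1/3)·(-357/100) = 144/25 ; √disc = 12/5
  v_R = (−(1) + 12/5) / (2·(1/3)) = 21/10 m/s
check:
braking lasts T_s = (21/10)/(3/2) = 1.4000 s
robot covers v_R·T_r = 2.1000·0.2000 = 0.4200 m before braking
robot under decel: 2.1000²/(2·1.5000) = 1.4700 m
person approaches 1.2000·(0.2000+1.4000) = 1.9200 m
margins: 0.0400+0.0600+0.0200 = 0.1200 m
sum ≈ 0.4200+1.4700+1.9200+0.1200 ≈ 3.9300 m = S ✓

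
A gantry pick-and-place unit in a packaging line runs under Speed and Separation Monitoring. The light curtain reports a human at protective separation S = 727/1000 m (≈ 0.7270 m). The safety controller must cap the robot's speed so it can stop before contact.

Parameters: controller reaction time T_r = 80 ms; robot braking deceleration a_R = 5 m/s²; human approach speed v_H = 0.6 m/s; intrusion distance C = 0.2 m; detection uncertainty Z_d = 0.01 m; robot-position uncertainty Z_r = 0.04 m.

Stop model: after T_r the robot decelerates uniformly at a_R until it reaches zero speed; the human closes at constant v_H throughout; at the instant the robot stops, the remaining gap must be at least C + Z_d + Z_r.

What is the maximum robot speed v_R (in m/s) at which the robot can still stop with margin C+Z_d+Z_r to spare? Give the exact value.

collect terms ⇒ (1/10)·v_R² + (1/5)·v_R + (-429/1000) = 0
  disc = (1/5)² − 4·(1/10)·(-429/1000) = 529/2500 ; √disc = 23/50
  v_R = (−(1/5) + 23/50) / (2·(1/10)) = 13/10 m/s
check:
T_s = v_R/a_R = (13/10)/5 = 0.2600 s
robot in T_r: 1.3000·0.0800 = 0.1040 m
robot covers 1.3000·0.2600 − ½·5.0000·0.2600² = 0.1690 m while stopping
human closes 0.6000·0.3400 = 0.2040 m
C+Z_d+Z_r = 0.2000+0.0100+0.0400 = 0.2500 m
sum ≈ 0.1040+0.1690+0.2040+0.2500 ≈ 0.7270 m = S ✓

v_R_max = 13/10 m/s = 1.3000 m/s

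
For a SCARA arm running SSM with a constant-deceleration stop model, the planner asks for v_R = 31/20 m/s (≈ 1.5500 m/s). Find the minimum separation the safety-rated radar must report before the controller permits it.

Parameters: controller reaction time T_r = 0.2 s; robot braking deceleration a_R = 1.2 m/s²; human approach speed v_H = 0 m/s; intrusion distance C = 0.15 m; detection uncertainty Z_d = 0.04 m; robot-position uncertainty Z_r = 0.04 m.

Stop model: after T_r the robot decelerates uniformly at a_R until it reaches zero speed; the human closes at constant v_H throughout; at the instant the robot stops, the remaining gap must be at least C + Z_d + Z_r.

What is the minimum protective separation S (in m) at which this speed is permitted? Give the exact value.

S_min = 7397/4800 m = 1.5410 m

T_s = v_R/a_R = (31/20)/(6/5) = 1.2917 s
robot covers v_R·T_r = 1.5500·0.2000 = 0.3100 m before braking
robot under decel: 1.5500²/(2·1.2000) = 1.0010 m
human over T_r+T_s: 0.0000·(0.2000+1.2917) = 0.0000 m
margins: 0.1500+0.0400+0.0400 = 0.2300 m
S_min ≈ 0.3100+1.0010+0.0000+0.2300  ⇒  S_min = 7397/4800 m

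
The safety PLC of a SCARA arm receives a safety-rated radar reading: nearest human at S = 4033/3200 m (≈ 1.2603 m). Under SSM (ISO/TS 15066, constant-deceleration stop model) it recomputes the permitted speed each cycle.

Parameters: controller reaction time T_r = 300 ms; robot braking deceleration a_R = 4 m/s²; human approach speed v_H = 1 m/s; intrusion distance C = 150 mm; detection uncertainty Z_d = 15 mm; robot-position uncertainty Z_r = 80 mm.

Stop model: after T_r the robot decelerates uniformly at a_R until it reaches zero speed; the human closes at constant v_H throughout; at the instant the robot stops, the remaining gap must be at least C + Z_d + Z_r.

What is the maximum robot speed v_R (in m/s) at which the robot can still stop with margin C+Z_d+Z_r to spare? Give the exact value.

collect terms ⇒ (1/8)·v_R² + (11/20)·v_R + (-2289/3200) = 0
  disc = (11/20)² − 4·(1/8)·(-2289/3200) = 169/256 ; √disc = 13/16
  v_R = (−(11/20) + 13/16) / (2·(1/8)) = 21/20 m/s
check:
T_s = v_R/a_R = (21/20)/4 = 0.2625 s
robot in T_r: 1.0500·0.3000 = 0.3150 m
robot under decel: 1.0500²/(2·4.0000) = 0.1378 m
human closes 1.0000·0.5625 = 0.5625 m
residual clearance needed = 0.1500+0.0150+0.0800 = 0.2450 m
sum ≈ 0.3150+0.1378+0.5625+0.2450 ≈ 1.2603 m = S ✓

v_R_max = 21/20 m/s = 1.0500 m/s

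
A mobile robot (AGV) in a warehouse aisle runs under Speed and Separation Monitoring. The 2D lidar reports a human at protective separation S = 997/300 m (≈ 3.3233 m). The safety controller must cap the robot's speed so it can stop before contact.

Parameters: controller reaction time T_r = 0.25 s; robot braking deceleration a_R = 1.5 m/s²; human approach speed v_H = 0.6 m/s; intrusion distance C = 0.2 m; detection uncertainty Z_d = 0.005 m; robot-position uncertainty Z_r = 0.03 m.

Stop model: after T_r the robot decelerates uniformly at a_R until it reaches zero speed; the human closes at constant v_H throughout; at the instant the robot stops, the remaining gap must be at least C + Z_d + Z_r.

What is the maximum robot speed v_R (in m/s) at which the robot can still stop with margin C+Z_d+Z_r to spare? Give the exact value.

v_R_max = 43/20 m/s = 2.1500 m/s

quadratic (1/3)·v² + (13/20)·v + (-1763/600) = 0
  disc = (13/20)² − 4·(1/3)·(-1763/600) = 625/144 ; √disc = 25/12
  v_R = (−(13/20) + 25/12) / (2·(1/3)) = 43/20 m/s
check:
braking lasts T_s = (43/20)/(3/2) = 1.4333 s
reaction-phase robot travel = 2.1500·0.2500 = 0.5375 m
braking distance = 2.1500²/(2·1.5000) = 1.5408 m
human over T_r+T_s: 0.6000·(0.2500+1.4333) = 1.0100 m
C+Z_d+Z_r = 0.2000+0.0050+0.0300 = 0.2350 m
sum ≈ 0.5375+1.5408+1.0100+0.2350 ≈ 3.3233 m = S ✓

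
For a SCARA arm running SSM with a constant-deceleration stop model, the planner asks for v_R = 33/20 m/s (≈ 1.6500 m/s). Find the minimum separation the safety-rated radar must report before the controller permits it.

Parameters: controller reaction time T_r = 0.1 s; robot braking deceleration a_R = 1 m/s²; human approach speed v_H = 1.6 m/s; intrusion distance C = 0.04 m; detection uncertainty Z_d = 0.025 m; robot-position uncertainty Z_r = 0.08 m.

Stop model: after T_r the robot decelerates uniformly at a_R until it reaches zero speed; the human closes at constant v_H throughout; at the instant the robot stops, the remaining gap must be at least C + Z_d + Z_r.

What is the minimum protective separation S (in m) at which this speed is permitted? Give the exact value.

stop time T_s = (33/20)/1 = 1.6500 s
robot in T_r: 1.6500·0.1000 = 0.1650 m
braking distance = 1.6500²/(2·1.0000) = 1.3613 m
person approaches 1.6000·(0.1000+1.6500) = 2.8000 m
margins: 0.0400+0.0250+0.0800 = 0.1450 m
S_min ≈ 0.1650+1.3613+2.8000+0.1450  ⇒  S_min = 3577/800 m

S_min = 3577/800 m = 4.4713 m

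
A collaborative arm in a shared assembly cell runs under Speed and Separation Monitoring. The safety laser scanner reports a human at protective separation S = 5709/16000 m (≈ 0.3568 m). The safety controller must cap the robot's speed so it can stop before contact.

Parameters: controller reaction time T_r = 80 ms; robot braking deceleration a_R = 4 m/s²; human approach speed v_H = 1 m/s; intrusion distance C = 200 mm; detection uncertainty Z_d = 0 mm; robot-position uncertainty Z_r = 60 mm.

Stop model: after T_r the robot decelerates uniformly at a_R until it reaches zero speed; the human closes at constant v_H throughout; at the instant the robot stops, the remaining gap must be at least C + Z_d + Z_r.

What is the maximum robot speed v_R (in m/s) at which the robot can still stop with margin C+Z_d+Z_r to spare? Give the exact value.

collect terms ⇒ (1/8)·v_R² + (33/100)·v_R + (-269/16000) = 0
  disc = (33/100)² − 4·(1/8)·(-269/16000) = 18769/160000 ; √disc = 137/400
  v_R = (−(33/100) + 137/400) / (2·(1/8)) = 1/20 m/s
check:
stop time T_s = (1/20)/4 = 0.0125 s
reaction-phase robot travel = 0.0500·0.0800 = 0.0040 m
robot under decel: 0.0500²/(2·4.0000) = 0.0003 m
person approaches 1.0000·(0.0800+0.0125) = 0.0925 m
C+Z_d+Z_r = 0.2000+0.0000+0.0600 = 0.2600 m
sum ≈ 0.0040+0.0003+0.0925+0.2600 ≈ 0.3568 m = S ✓

v_R_max = 1/20 m/s = 0.0500 m/s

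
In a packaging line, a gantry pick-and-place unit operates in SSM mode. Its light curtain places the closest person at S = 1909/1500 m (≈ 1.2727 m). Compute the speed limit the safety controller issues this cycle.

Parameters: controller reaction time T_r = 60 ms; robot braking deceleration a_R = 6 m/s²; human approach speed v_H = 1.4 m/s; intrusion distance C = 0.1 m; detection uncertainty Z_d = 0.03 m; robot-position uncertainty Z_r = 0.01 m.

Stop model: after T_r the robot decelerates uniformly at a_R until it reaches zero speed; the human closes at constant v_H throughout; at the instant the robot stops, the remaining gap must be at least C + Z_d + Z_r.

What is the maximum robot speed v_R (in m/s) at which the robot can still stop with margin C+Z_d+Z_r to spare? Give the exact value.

collect terms ⇒ (1/12)·v_R² + (22/75)·v_R + (-1573/1500) = 0
  disc = (22/75)² − 4·(1/12)·(-1573/1500) = 1089/2500 ; √disc = 33/50
  v_R = (−(22/75) + 33/50) / (2·(1/12)) = 11/5 m/s
check:
T_s = v_R/a_R = (11/5)/6 = 0.3667 s
robot in T_r: 2.2000·0.0600 = 0.1320 m
robot covers 2.2000·0.3667 − ½·6.0000·0.3667² = 0.4033 m while stopping
human closes 1.4000·0.4267 = 0.5973 m
margins: 0.1000+0.0300+0.0100 = 0.1400 m
sum ≈ 0.1320+0.4033+0.5973+0.1400 ≈ 1.2727 m = S ✓

v_R_max = 11/5 m/s = 2.2000 m/s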